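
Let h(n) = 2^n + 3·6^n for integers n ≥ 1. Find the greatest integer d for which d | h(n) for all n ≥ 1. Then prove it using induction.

d = 4

Computing the first values: h(1) = 20 and h(2) = 112; gcd(20, 112) = 4, so d ≤ 4.
We prove 4 | 2^n + 3·6^n for all n ≥ 1 by induction on n.
For the base case n = 1: h(1) = 20 = 4·(5), so 4 | h(1).
For the inductive step, assume it holds for an arbitrary i ≥ 1, i.e. 4 | h(i). Then
h(i+1) − 6·h(i) = (2^(i+1) + 3·6^(i+1)) − 6·(2^i + 3·6^i) = (1)·2^i·(2 − 6) = (-4)·2^i. Since 4 | h(i) by the inductive hypothesis, 4 | 6·h(i); and 4 | -4 since -4 = 4·-1. Therefore 4 | h(i+1).
This completes the induction.
Therefore the largest such d is 4.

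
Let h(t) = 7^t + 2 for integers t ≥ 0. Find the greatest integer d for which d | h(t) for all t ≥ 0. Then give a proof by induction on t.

Computing the first values: h(0) = 3 and h(1) = 9; gcd(3, 9) = 3, so d ≤ 3.
We prove 3 | 7^t + 2 for all t ≥ 0 by induction on t.
For the base case t = 0: h(0) = 3 = 3·(1), so 3 | h(0).
Inductive step: assume the claim holds for t = r, i.e. 3 | h(r). Then
h(r+1) = 7^(r+1) + 2 = 7·(7^r + 2) - 12 = 7·h(r) - 12. The first term is divisible by 3 by the inductive hypothesis, and -12 is divisible by 3. Hence 3 | h(r+1).
By the principle of mathematical induction, the result holds for all t ≥ 0.
Therefore the largest such d is 3.

d = 3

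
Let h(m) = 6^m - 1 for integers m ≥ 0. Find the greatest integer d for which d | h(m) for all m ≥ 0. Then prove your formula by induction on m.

d = 5

Computing the first values: h(0) = 0 and h(1) = 5; gcd(0, 5) = 5, so d ≤ 5.
We prove 5 | 6^m - 1 for all m ≥ 0 by induction on m.
For the base case m = 0: h(0) = 0 = 5·(0), so 5 | h(0).
For the inductive step, assume it holds for an arbitrary p ≥ 0, i.e. 5 | h(p). Then
h(p+1) = 6^(p+1) - 1 = 6·(6^p - 1) + 5 = 6·h(p) + 5. The first term is divisible by 5 by the inductive hypothesis, and 5 is divisible by 5. Hence 5 | h(p+1).
By induction, the statement is established for all m ≥ 0.
Therefore the largest such d is 5.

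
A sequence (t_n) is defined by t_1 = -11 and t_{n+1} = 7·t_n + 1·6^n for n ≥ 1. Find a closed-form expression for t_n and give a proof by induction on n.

t_n = -6^n - 5·7^(n - 1)

Computing the first terms: t_1 = -11, t_2 = -71, t_3 = -461. This suggests t_n = -6^n - 5·7^(n - 1).
For the base case n = 1: the formula gives -11 = -11 = t_1.
Suppose the result is true for n = m, so t_m = -6^m - 5·7^(m - 1).
Then t_{m+1} = 7·t_m + 1·6^m = 7·(-6^m - 5·7^(m - 1)) + 1·6^m = -6^(m + 1) - 5·7^m = -6^(m+1) - 5·7^((m+1) - 1),
which is the claimed formula at n = m+1.
This completes the induction.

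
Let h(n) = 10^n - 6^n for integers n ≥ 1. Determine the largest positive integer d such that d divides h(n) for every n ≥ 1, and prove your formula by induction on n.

Computing the first values: h(1) = 4 and h(2) = 64; gcd(4, 64) = 4, so d ≤ 4.
We prove 4 | 10^n - 6^n for all n ≥ 1 by induction on n.
Base case (n = 1): h(1) = 4 = 4·(1), so 4 | h(1).
Inductive step: assume the claim holds for n = r, i.e. 4 | h(r). Then
10^{r+1} − 6^{r+1} = 10·10^r − 6·6^r = 10·(10^r − 6^r) + (4)·6^r. The first term is divisible by 4 by the inductive hypothesis, and the second term (4)·6^r is divisible by 4 since 4 | 4. Hence 4 | h(r+1).
By induction, the statement is established for all n ≥ 1.
Therefore the largest such d is 4.

d = 4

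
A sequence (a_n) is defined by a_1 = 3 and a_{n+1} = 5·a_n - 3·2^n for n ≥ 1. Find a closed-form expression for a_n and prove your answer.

a_n = 2^n + 5^(n - 1)

Computing the first terms: a_1 = 3, a_2 = 9, a_3 = 33. This suggests a_n = 2^n + 5^(n - 1).
Base step (n = 1): the formula gives 3 = 3 = a_1.
Inductive step: suppose the statement holds for some k ≥ 1, so a_k = 2^k + 5^(k - 1).
Then a_{k+1} = 5·a_k - 3·2^k = 5·(2^k + 5^(k - 1)) - 3·2^k = 2^(k + 1) + 5^k = 2^(k+1) + 5^((k+1) - 1),
which is the claimed formula at n = k+1.
By induction, the statement is established for all n ≥ 1.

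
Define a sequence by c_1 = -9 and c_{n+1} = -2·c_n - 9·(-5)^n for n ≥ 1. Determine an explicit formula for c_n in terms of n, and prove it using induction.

c_n = -3(-2)^n + 3(-5)^n

Computing the first terms: c_1 = -9, c_2 = 63, c_3 = -351. This suggests c_n = -3(-2)^n + 3(-5)^n.
Base step (n = 1): the formula gives -9 = -9 = c_1.
Suppose the result is true for n = p, so c_p = -3(-2)^p + 3(-5)^p.
Then c_{p+1} = -2·c_p - 9·(-5)^p = -2·(-3(-2)^p + 3(-5)^p) - 9·(-5)^p = -3(-2)^(p + 1) + 3(-5)^(p + 1),
which is the claimed formula at n = p+1.
By induction, the statement is established for all n ≥ 1.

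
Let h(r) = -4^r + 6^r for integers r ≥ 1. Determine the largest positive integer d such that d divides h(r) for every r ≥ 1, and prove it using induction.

d = 2

Computing the first values: h(1) = 2 and h(2) = 20; gcd(2, 20) = 2, so d ≤ 2.
We prove 2 | -4^r + 6^r for all r ≥ 1 by induction on r.
Base case (r = 1): h(1) = 2 = 2·(1), so 2 | h(1).
Suppose the result is true for r = i, i.e. 2 | h(i). Then
6^{i+1} − 4^{i+1} = 6·6^i − 4·4^i = 6·(6^i − 4^i) + (2)·4^i. The first term is divisible by 2 by the inductive hypothesis, and the second term (2)·4^i is divisible by 2 since 2 | 2. Hence 2 | h(i+1).
This completes the induction.
Therefore the largest such d is 2.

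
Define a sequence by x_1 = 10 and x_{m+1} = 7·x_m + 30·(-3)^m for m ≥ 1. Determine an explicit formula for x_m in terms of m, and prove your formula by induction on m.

Computing the first terms: x_1 = 10, x_2 = -20, x_3 = 130. This suggests x_m = (-3)^(m + 1) + 7^(m - 1).
Base case (m = 1): the formula gives 10 = 10 = x_1.
Inductive step: suppose the statement holds for some i ≥ 1, so x_i = (-3)^(i + 1) + 7^(i - 1).
Then x_{i+1} = 7·x_i + 30·(-3)^i = 7·((-3)^(i + 1) + 7^(i - 1)) + 30·(-3)^i = (-3)^(i + 2) + 7^i = (-3)^((i+1) + 1) + 7^((i+1) - 1),
which is the claimed formula at m = i+1.
Hence, by induction on m, the claim holds for every m ≥ 1.

x_m = (-3)^(m + 1) + 7^(m - 1)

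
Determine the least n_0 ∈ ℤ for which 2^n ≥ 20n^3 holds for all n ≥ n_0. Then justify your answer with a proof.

At n = 16: 65536 < 81920, so the inequality fails and n_0 ≥ 17. We prove 2^n ≥ 20n^3 for all n ≥ 17.
Base step (n = 17): 2^n = 131072 and 20n^3 = 98260, so 131072 ≥ 98260.
Inductive step: suppose the statement holds for some i ≥ 17, so 2^i ≥ 20i^3.
Then 2^(i + 1) = 2·(2^i) ≥ 2·(20i^3).
Also, for i ≥ 17 we have 2·(20i^3) ≥ 20(i+1)^3, since 2 ≥ (1 + 1/i)^3 for all i ≥ 17.
Combining, 2^(i + 1) ≥ 20(i+1)^3.
By the principle of mathematical induction, the result holds for all n ≥ 17.
Hence the smallest such n_0 is 17.

n_0 = 17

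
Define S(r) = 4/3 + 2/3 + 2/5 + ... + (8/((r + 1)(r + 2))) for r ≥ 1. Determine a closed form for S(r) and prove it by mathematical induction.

S(r) = 4r/(r + 2)

We claim S(r) = 4r/(r + 2) for all r ≥ 1.
When r = 1: S(1) = 4/3, and the closed form gives 4/3. They agree.
Suppose the result is true for r = m, so S(m) = 4m/(m + 2).
Then S(m+1) = S(m) + (8/((m + 2)(m + 3))) = (4m/(m + 2)) + (8/((m + 2)(m + 3))).
Simplifying, S(m+1) = 4(m + 1)/(m + 3) = 4(m+1)/((m+1) + 2),
which is the closed form with r = m+1.
This completes the induction.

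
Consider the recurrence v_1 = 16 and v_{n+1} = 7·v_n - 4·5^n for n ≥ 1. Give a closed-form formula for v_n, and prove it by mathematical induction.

Computing the first terms: v_1 = 16, v_2 = 92, v_3 = 544. This suggests v_n = 2·5^n + 6·7^(n - 1).
Base step (n = 1): the formula gives 16 = 16 = v_1.
Inductive step: suppose the statement holds for some k ≥ 1, so v_k = 2·5^k + 6·7^(k - 1).
Then v_{k+1} = 7·v_k - 4·5^k = 7·(2·5^k + 6·7^(k - 1)) - 4·5^k = 2·5^(k + 1) + 6·7^k = 2·5^(k+1) + 6·7^((k+1) - 1),
which is the claimed formula at n = k+1.
This completes the induction.

v_n = 2·5^n + 6·7^(n - 1)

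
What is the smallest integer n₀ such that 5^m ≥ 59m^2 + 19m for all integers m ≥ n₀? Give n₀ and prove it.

At m = 4: 625 < 1020, so the inequality fails and n₀ ≥ 5. We prove 5^m ≥ 59m^2 + 19m for all m ≥ 5.
For the base case m = 5: 5^m = 3125 and 59m^2 + 19m = 1570, so 3125 ≥ 1570.
Inductive step: assume the claim holds for m = i, so 5^i ≥ 59i^2 + 19i.
Then 5^(i + 1) = 5·(5^i) ≥ 5·(59i^2 + 19i).
Also, for i ≥ 5 we have 5·(59i^2 + 19i) ≥ 59(i+1)^2 + 19(i+1), since 5·(59i^2 + 19i) − (59(i+1)^2 + 19(i+1)) = 236i^2 - 42i - 78, which is nonnegative for all i ≥ 5.
Combining, 5^(i + 1) ≥ 59(i+1)^2 + 19(i+1).
By induction, the statement is established for all m ≥ 5.
Hence the smallest such n₀ is 5.

n₀ = 5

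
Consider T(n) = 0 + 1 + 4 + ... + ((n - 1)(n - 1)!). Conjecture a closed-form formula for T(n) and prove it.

T(n) = n! - 1

We claim T(n) = n! - 1 for all n ≥ 1.
For the base case n = 1: T(1) = 0, and the closed form gives 0. They agree.
Inductive step: suppose the statement holds for some i ≥ 1, so T(i) = i! - 1.
Then T(i+1) = T(i) + (i·i!) = (i! - 1) + (i·i!).
Simplifying, T(i+1) = (i+1)! - 1,
which is the closed form with n = i+1.
This completes the induction.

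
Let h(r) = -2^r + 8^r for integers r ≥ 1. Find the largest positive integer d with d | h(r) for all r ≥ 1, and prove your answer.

d = 6

Computing the first values: h(1) = 6 and h(2) = 60; gcd(6, 60) = 6, so d ≤ 6.
We prove 6 | -2^r + 8^r for all r ≥ 1 by induction on r.
Base case (r = 1): h(1) = 6 = 6·(1), so 6 | h(1).
Suppose the result is true for r = k, i.e. 6 | h(k). Then
8^{k+1} − 2^{k+1} = 8·8^k − 2·2^k = 8·(8^k − 2^k) + (6)·2^k. The first term is divisible by 6 by the inductive hypothesis, and the second term (6)·2^k is divisible by 6 since 6 | 6. Hence 6 | h(k+1).
This completes the induction.
Therefore the largest such d is 6.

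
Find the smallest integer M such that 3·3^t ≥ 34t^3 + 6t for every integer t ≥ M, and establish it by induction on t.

M = 8

At t = 7: 6561 < 11704, so the inequality fails and M ≥ 8. We prove 3·3^t ≥ 34t^3 + 6t for all t ≥ 8.
For the base case t = 8: 3·3^t = 19683 and 34t^3 + 6t = 17456, so 19683 ≥ 17456.
Inductive step: suppose the statement holds for some j ≥ 8, so 3·3^j ≥ 34j^3 + 6j.
Then 3·3^(j + 1) = 3·(3·3^j) ≥ 3·(34j^3 + 6j).
Also, for j ≥ 8 we have 3·(34j^3 + 6j) ≥ 34(j+1)^3 + 6(j+1), since 3·(34j^3 + 6j) − (34(j+1)^3 + 6(j+1)) = 68j^3 - 102j^2 - 90j - 40, which is nonnegative for all j ≥ 8.
Combining, 3·3^(j + 1) ≥ 34(j+1)^3 + 6(j+1).
By the principle of mathematical induction, the result holds for all t ≥ 8.
Hence the smallest such M is 8.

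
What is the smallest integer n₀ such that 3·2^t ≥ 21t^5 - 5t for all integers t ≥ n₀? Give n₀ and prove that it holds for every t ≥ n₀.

n₀ = 27

At t = 26: 201326592 < 249508766, so the inequality fails and n₀ ≥ 27. We prove 3·2^t ≥ 21t^5 - 5t for all t ≥ 27.
When t = 27: 3·2^t = 402653184 and 21t^5 - 5t = 301326912, so 402653184 ≥ 301326912.
Suppose the result is true for t = r, so 3·2^r ≥ 21r^5 - 5r.
Then 3·2^(r + 1) = 2·(3·2^r) ≥ 2·(21r^5 - 5r).
Also, for r ≥ 27 we have 2·(21r^5 - 5r) ≥ 21(r+1)^5 - 5(r+1), since 2·(21r^5 - 5r) − (21(r+1)^5 - 5(r+1)) = 21r^5 - 105r^4 - 210r^3 - 210r^2 - 110r - 16, which is nonnegative for all r ≥ 27.
Combining, 3·2^(r + 1) ≥ 21(r+1)^5 - 5(r+1).
By the principle of mathematical induction, the result holds for all t ≥ 27.
Hence the smallest such n₀ is 27.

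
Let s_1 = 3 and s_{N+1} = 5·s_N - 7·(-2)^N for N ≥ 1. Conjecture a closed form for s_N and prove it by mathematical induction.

Computing the first terms: s_1 = 3, s_2 = 29, s_3 = 117. This suggests s_N = (-2)^N + 5^N.
When N = 1: the formula gives 3 = 3 = s_1.
Inductive step: suppose the statement holds for some j ≥ 1, so s_j = (-2)^j + 5^j.
Then s_{j+1} = 5·s_j - 7·(-2)^j = 5·((-2)^j + 5^j) - 7·(-2)^j = (-2)^(j + 1) + 5^(j + 1),
which is the claimed formula at N = j+1.
By the principle of mathematical induction, the result holds for all N ≥ 1.

s_N = (-2)^N + 5^N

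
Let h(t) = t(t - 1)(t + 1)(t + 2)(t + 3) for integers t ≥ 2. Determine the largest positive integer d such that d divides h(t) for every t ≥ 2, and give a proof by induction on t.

d = 120

Computing the first values: h(2) = 120 and h(3) = 720; gcd(120, 720) = 120, so d ≤ 120.
We prove 120 | t(t - 1)(t + 1)(t + 2)(t + 3) for all t ≥ 2 by induction on t.
When t = 2: h(2) = 120 = 120·(1), so 120 | h(2).
Inductive step: suppose the statement holds for some j ≥ 2, i.e. 120 | h(j). Then
h(j+1) − h(j) = j·(j+1)·(j+2)·(j+3)·(j+4) − (j-1)·j·(j+1)·(j+2)·(j+3) = j·(j+1)·(j+2)·(j+3)·[(j+4) − (j-1)] = 5·j·(j+1)·(j+2)·(j+3). The product of 4 consecutive integers is divisible by (4)! = 24, so h(j+1) − h(j) is divisible by 5·24 = 120. By the inductive hypothesis 120 | h(j), hence 120 | h(j+1).
Hence, by induction on t, the claim holds for every t ≥ 2.
Therefore the largest such d is 120.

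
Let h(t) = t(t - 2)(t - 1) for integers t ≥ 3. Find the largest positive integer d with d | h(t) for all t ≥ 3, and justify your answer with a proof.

Computing the first values: h(3) = 6 and h(4) = 24; gcd(6, 24) = 6, so d ≤ 6.
We prove 6 | t(t - 2)(t - 1) for all t ≥ 3 by induction on t.
Base case (t = 3): h(3) = 6 = 6·(1), so 6 | h(3).
Inductive step: assume the claim holds for t = j, i.e. 6 | h(j). Then
h(j+1) − h(j) = (j-1)·j·(j+1) − (j-2)·(j-1)·j = (j-1)·j·[(j+1) − (j-2)] = 3·(j-1)·j. The product of 2 consecutive integers is divisible by (2)! = 2, so h(j+1) − h(j) is divisible by 3·2 = 6. By the inductive hypothesis 6 | h(j), hence 6 | h(j+1).
This completes the induction.
Therefore the largest such d is 6.

d = 6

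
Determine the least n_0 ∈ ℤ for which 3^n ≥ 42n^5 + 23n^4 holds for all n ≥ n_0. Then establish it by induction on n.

n_0 = 17

At n = 16: 43046721 < 45547520, so the inequality fails and n_0 ≥ 17. We prove 3^n ≥ 42n^5 + 23n^4 for all n ≥ 17.
When n = 17: 3^n = 129140163 and 42n^5 + 23n^4 = 61554977, so 129140163 ≥ 61554977.
Inductive step: suppose the statement holds for some r ≥ 17, so 3^r ≥ 42r^5 + 23r^4.
Then 3^(r + 1) = 3·(3^r) ≥ 3·(42r^5 + 23r^4).
Also, for r ≥ 17 we have 3·(42r^5 + 23r^4) ≥ 42(r+1)^5 + 23(r+1)^4, since 3·(42r^5 + 23r^4) − (42(r+1)^5 + 23(r+1)^4) = 84r^5 - 164r^4 - 512r^3 - 558r^2 - 302r - 65, which is nonnegative for all r ≥ 17.
Combining, 3^(r + 1) ≥ 42(r+1)^5 + 23(r+1)^4.
By induction, the statement is established for all n ≥ 17.
Hence the smallest such n_0 is 17.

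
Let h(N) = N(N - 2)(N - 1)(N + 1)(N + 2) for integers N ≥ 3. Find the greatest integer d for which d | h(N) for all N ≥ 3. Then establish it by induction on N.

Computing the first values: h(3) = 120 and h(4) = 720; gcd(120, 720) = 120, so d ≤ 120.
We prove 120 | N(N - 2)(N - 1)(N + 1)(N + 2) for all N ≥ 3 by induction on N.
Base step (N = 3): h(3) = 120 = 120·(1), so 120 | h(3).
Suppose the result is true for N = m, i.e. 120 | h(m). Then
h(m+1) − h(m) = (m-1)·m·(m+1)·(m+2)·(m+3) − (m-2)·(m-1)·m·(m+1)·(m+2) = (m-1)·m·(m+1)·(m+2)·[(m+3) − (m-2)] = 5·(m-1)·m·(m+1)·(m+2). The product of 4 consecutive integers is divisible by (4)! = 24, so h(m+1) − h(m) is divisible by 5·24 = 120. By the inductive hypothesis 120 | h(m), hence 120 | h(m+1).
This completes the induction.
Therefore the largest such d is 120.

d = 120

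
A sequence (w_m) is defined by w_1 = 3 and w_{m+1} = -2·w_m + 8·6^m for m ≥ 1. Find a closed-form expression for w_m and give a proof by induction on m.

Computing the first terms: w_1 = 3, w_2 = 42, w_3 = 204. This suggests w_m = -3(-2)^(m - 1) + 6^m.
When m = 1: the formula gives 3 = 3 = w_1.
For the inductive step, assume it holds for an arbitrary i ≥ 1, so w_i = -3(-2)^(i - 1) + 6^i.
Then w_{i+1} = -2·w_i + 8·6^i = -2·(-3(-2)^(i - 1) + 6^i) + 8·6^i = -3(-2)^i + 6^(i + 1) = -3(-2)^((i+1) - 1) + 6^(i+1),
which is the claimed formula at m = i+1.
Hence, by induction on m, the claim holds for every m ≥ 1.

w_m = -3(-2)^(m - 1) + 6^m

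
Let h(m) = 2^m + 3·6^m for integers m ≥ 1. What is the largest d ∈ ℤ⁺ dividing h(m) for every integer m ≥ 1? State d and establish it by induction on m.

Computing the first values: h(1) = 20 and h(2) = 112; gcd(20, 112) = 4, so d ≤ 4.
We prove 4 | 2^m + 3·6^m for all m ≥ 1 by induction on m.
Base step (m = 1): h(1) = 20 = 4·(5), so 4 | h(1).
Inductive step: suppose the statement holds for some r ≥ 1, i.e. 4 | h(r). Then
h(r+1) − 6·h(r) = (2^(r+1) + 3·6^(r+1)) − 6·(2^r + 3·6^r) = (1)·2^r·(2 − 6) = (-4)·2^r. Since 4 | h(r) by the inductive hypothesis, 4 | 6·h(r); and 4 | -4 since -4 = 4·-1. Therefore 4 | h(r+1).
By the principle of mathematical induction, the result holds for all m ≥ 1.
Therefore the largest such d is 4.

d = 4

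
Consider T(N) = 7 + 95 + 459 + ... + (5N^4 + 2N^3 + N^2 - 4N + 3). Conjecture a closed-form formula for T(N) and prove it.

T(N) = N(N^4 + 3N^3 + 3N^2 - N + 1)

We claim T(N) = N(N^4 + 3N^3 + 3N^2 - N + 1) for all N ≥ 1.
Base step (N = 1): T(1) = 7, and the closed form gives 7. They agree.
For the inductive step, assume it holds for an arbitrary k ≥ 1, so T(k) = k(k^4 + 3k^3 + 3k^2 - k + 1).
Then T(k+1) = T(k) + (5k^4 + 22k^3 + 37k^2 + 24k + 7) = (k(k^4 + 3k^3 + 3k^2 - k + 1)) + (5k^4 + 22k^3 + 37k^2 + 24k + 7).
Simplifying, T(k+1) = (k + 1)(k^4 + 7k^3 + 18k^2 + 18k + 7) = (k+1)((k+1)^4 + 3(k+1)^3 + 3(k+1)^2 - (k+1) + 1),
which is the closed form with N = k+1.
By the principle of mathematical induction, the result holds for all N ≥ 1.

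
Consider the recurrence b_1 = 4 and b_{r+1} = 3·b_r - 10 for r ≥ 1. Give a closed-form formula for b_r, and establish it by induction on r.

b_r = -3^(r - 1) + 5

Computing the first terms: b_1 = 4, b_2 = 2, b_3 = -4. This suggests b_r = -3^(r - 1) + 5.
When r = 1: the formula gives 4 = 4 = b_1.
For the inductive step, assume it holds for an arbitrary i ≥ 1, so b_i = -3^(i - 1) + 5.
Then b_{i+1} = 3·b_i - 10 = 3·(-3^(i - 1) + 5) - 10 = -3^i + 5 = -3^((i+1) - 1) + 5,
which is the claimed formula at r = i+1.
Hence, by induction on r, the claim holds for every r ≥ 1.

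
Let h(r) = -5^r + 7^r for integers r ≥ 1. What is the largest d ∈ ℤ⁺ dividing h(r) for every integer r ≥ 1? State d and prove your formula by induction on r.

Computing the first values: h(1) = 2 and h(2) = 24; gcd(2, 24) = 2, so d ≤ 2.
We prove 2 | -5^r + 7^r for all r ≥ 1 by induction on r.
For the base case r = 1: h(1) = 2 = 2·(1), so 2 | h(1).
Inductive step: suppose the statement holds for some p ≥ 1, i.e. 2 | h(p). Then
7^{p+1} − 5^{p+1} = 7·7^p − 5·5^p = 7·(7^p − 5^p) + (2)·5^p. The first term is divisible by 2 by the inductive hypothesis, and the second term (2)·5^p is divisible by 2 since 2 | 2. Hence 2 | h(p+1).
By induction, the statement is established for all r ≥ 1.
Therefore the largest such d is 2.

d = 2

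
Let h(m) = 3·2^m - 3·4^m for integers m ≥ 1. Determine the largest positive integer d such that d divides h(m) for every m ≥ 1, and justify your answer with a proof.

Computing the first values: h(1) = -6 and h(2) = -36; gcd(-6, -36) = 6, so d ≤ 6.
We prove 6 | 3·2^m - 3·4^m for all m ≥ 1 by induction on m.
For the base case m = 1: h(1) = -6 = 6·(-1), so 6 | h(1).
Suppose the result is true for m = i, i.e. 6 | h(i). Then
h(i+1) − 4·h(i) = (3·2^(i+1) - 3·4^(i+1)) − 4·(3·2^i - 3·4^i) = (3)·2^i·(2 − 4) = (-6)·2^i. Since 6 | h(i) by the inductive hypothesis, 6 | 4·h(i); and 6 | -6 since -6 = 6·-1. Therefore 6 | h(i+1).
By the principle of mathematical induction, the result holds for all m ≥ 1.
Therefore the largest such d is 6.

d = 6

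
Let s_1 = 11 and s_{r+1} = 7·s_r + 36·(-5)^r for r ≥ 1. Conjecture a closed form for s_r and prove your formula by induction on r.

Computing the first terms: s_1 = 11, s_2 = -103, s_3 = 179. This suggests s_r = -3(-5)^r - 4·7^(r - 1).
For the base case r = 1: the formula gives 11 = 11 = s_1.
Inductive step: suppose the statement holds for some j ≥ 1, so s_j = -3(-5)^j - 4·7^(j - 1).
Then s_{j+1} = 7·s_j + 36·(-5)^j = 7·(-3(-5)^j - 4·7^(j - 1)) + 36·(-5)^j = -3(-5)^(j + 1) - 4·7^j = -3(-5)^(j+1) - 4·7^((j+1) - 1),
which is the claimed formula at r = j+1.
By induction, the statement is established for all r ≥ 1.

s_r = -3(-5)^r - 4·7^(r - 1)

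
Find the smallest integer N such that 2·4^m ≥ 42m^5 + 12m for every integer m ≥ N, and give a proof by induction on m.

At m = 10: 2097152 < 4200120, so the inequality fails and N ≥ 11. We prove 2·4^m ≥ 42m^5 + 12m for all m ≥ 11.
When m = 11: 2·4^m = 8388608 and 42m^5 + 12m = 6764274, so 8388608 ≥ 6764274.
Inductive step: suppose the statement holds for some p ≥ 11, so 2·4^p ≥ 42p^5 + 12p.
Then 2·4^(p + 1) = 4·(2·4^p) ≥ 4·(42p^5 + 12p).
Also, for p ≥ 11 we have 4·(42p^5 + 12p) ≥ 42(p+1)^5 + 12(p+1), since 4·(42p^5 + 12p) − (42(p+1)^5 + 12(p+1)) = 126p^5 - 210p^4 - 420p^3 - 420p^2 - 174p - 54, which is nonnegative for all p ≥ 11.
Combining, 2·4^(p + 1) ≥ 42(p+1)^5 + 12(p+1).
Hence, by induction on m, the claim holds for every m ≥ 11.
Hence the smallest such N is 11.

N = 11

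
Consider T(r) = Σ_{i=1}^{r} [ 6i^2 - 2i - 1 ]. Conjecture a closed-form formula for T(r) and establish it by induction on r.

We claim T(r) = r(2r^2 + 2r - 1) for all r ≥ 1.
Base step (r = 1): T(1) = 3, and the closed form gives 3. They agree.
Inductive step: suppose the statement holds for some i ≥ 1, so T(i) = i(2i^2 + 2i - 1).
Then T(i+1) = T(i) + (6i^2 + 10i + 3) = (i(2i^2 + 2i - 1)) + (6i^2 + 10i + 3).
Simplifying, T(i+1) = (i + 1)(2i^2 + 6i + 3) = (i+1)(2(i+1)^2 + 2(i+1) - 1),
which is the closed form with r = i+1.
By induction, the statement is established for all r ≥ 1.

T(r) = r(2r^2 + 2r - 1)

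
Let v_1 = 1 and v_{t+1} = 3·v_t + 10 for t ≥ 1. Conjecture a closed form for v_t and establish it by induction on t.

v_t = 2·3^t - 5

Computing the first terms: v_1 = 1, v_2 = 13, v_3 = 49. This suggests v_t = 2·3^t - 5.
Base case (t = 1): the formula gives 1 = 1 = v_1.
Inductive step: suppose the statement holds for some p ≥ 1, so v_p = 2·3^p - 5.
Then v_{p+1} = 3·v_p + 10 = 3·(2·3^p - 5) + 10 = 2·3^(p + 1) - 5,
which is the claimed formula at t = p+1.
This completes the induction.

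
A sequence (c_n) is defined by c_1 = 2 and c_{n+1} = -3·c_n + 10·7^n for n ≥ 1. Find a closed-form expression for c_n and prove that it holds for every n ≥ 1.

Computing the first terms: c_1 = 2, c_2 = 64, c_3 = 298. This suggests c_n = -5(-3)^(n - 1) + 7^n.
When n = 1: the formula gives 2 = 2 = c_1.
For the inductive step, assume it holds for an arbitrary m ≥ 1, so c_m = -5(-3)^(m - 1) + 7^m.
Then c_{m+1} = -3·c_m + 10·7^m = -3·(-5(-3)^(m - 1) + 7^m) + 10·7^m = -5(-3)^m + 7^(m + 1) = -5(-3)^((m+1) - 1) + 7^(m+1),
which is the claimed formula at n = m+1.
By the principle of mathematical induction, the result holds for all n ≥ 1.

c_n = -5(-3)^(n - 1) + 7^n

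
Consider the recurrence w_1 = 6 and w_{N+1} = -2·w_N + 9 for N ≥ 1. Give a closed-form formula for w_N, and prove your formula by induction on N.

Computing the first terms: w_1 = 6, w_2 = -3, w_3 = 15. This suggests w_N = 3(-2)^(N - 1) + 3.
When N = 1: the formula gives 6 = 6 = w_1.
For the inductive step, assume it holds for an arbitrary p ≥ 1, so w_p = 3(-2)^(p - 1) + 3.
Then w_{p+1} = -2·w_p + 9 = -2·(3(-2)^(p - 1) + 3) + 9 = 3(-2)^p + 3 = 3(-2)^((p+1) - 1) + 3,
which is the claimed formula at N = p+1.
Hence, by induction on N, the claim holds for every N ≥ 1.

w_N = 3(-2)^(N - 1) + 3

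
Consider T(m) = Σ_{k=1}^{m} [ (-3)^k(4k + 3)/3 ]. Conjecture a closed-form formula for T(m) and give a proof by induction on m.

T(m) = (-3)^m(m + 1) - 1

We claim T(m) = (-3)^m(m + 1) - 1 for all m ≥ 1.
Base step (m = 1): T(1) = -7, and the closed form gives -7. They agree.
Suppose the result is true for m = k, so T(k) = (-3)^k(k + 1) - 1.
Then T(k+1) = T(k) + ((-3)^k(-4k - 7)) = ((-3)^k(k + 1) - 1) + ((-3)^k(-4k - 7)).
Simplifying, T(k+1) = -3(-3)^k·k - 6(-3)^k - 1 = (-3)^(k+1)((k+1) + 1) - 1,
which is the closed form with m = k+1.
Hence, by induction on m, the claim holds for every m ≥ 1.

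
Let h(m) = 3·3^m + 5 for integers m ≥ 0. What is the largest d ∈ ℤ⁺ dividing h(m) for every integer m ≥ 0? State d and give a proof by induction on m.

Computing the first values: h(0) = 8 and h(1) = 14; gcd(8, 14) = 2, so d ≤ 2.
We prove 2 | 3·3^m + 5 for all m ≥ 0 by induction on m.
For the base case m = 0: h(0) = 8 = 2·(4), so 2 | h(0).
Inductive step: assume the claim holds for m = k, i.e. 2 | h(k). Then
h(k+1) = 3·3^(k+1) + 5 = 3·(3·3^k + 5) - 10 = 3·h(k) - 10. The first term is divisible by 2 by the inductive hypothesis, and -10 is divisible by 2. Hence 2 | h(k+1).
By induction, the statement is established for all m ≥ 0.
Therefore the largest such d is 2.

d = 2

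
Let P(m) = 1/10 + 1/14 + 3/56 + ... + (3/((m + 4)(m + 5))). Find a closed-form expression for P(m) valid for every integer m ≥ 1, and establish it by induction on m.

We claim P(m) = 3m/(5(m + 5)) for all m ≥ 1.
For the base case m = 1: P(1) = 1/10, and the closed form gives 1/10. They agree.
Suppose the result is true for m = j, so P(j) = 3j/(5(j + 5)).
Then P(j+1) = P(j) + (3/((j + 5)(j + 6))) = (3j/(5(j + 5))) + (3/((j + 5)(j + 6))).
Simplifying, P(j+1) = 3(j + 1)/(5(j + 6)) = 3(j+1)/(5((j+1) + 5)),
which is the closed form with m = j+1.
By induction, the statement is established for all m ≥ 1.

P(m) = 3m/(5(m + 5))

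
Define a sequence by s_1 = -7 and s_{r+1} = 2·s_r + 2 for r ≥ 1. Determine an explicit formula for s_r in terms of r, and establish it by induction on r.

s_r = -5·2^(r - 1) - 2

Computing the first terms: s_1 = -7, s_2 = -12, s_3 = -22. This suggests s_r = -5·2^(r - 1) - 2.
Base step (r = 1): the formula gives -7 = -7 = s_1.
Suppose the result is true for r = i, so s_i = -5·2^(i - 1) - 2.
Then s_{i+1} = 2·s_i + 2 = 2·(-5·2^(i - 1) - 2) + 2 = -5·2^i - 2 = -5·2^((i+1) - 1) - 2,
which is the claimed formula at r = i+1.
Hence, by induction on r, the claim holds for every r ≥ 1.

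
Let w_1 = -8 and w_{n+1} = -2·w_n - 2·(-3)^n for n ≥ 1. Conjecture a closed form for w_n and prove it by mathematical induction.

Computing the first terms: w_1 = -8, w_2 = 22, w_3 = -62. This suggests w_n = (-2)^n + 2(-3)^n.
Base case (n = 1): the formula gives -8 = -8 = w_1.
Suppose the result is true for n = j, so w_j = (-2)^j + 2(-3)^j.
Then w_{j+1} = -2·w_j - 2·(-3)^j = -2·((-2)^j + 2(-3)^j) - 2·(-3)^j = (-2)^(j + 1) + 2(-3)^(j + 1),
which is the claimed formula at n = j+1.
By induction, the statement is established for all n ≥ 1.

w_n = (-2)^n + 2(-3)^n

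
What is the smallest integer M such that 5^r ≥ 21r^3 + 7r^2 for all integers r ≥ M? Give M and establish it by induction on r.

At r = 4: 625 < 1456, so the inequality fails and M ≥ 5. We prove 5^r ≥ 21r^3 + 7r^2 for all r ≥ 5.
Base step (r = 5): 5^r = 3125 and 21r^3 + 7r^2 = 2800, so 3125 ≥ 2800.
Inductive step: assume the claim holds for r = i, so 5^i ≥ 21i^3 + 7i^2.
Then 5^(i + 1) = 5·(5^i) ≥ 5·(21i^3 + 7i^2).
Also, for i ≥ 5 we have 5·(21i^3 + 7i^2) ≥ 21(i+1)^3 + 7(i+1)^2, since 5·(21i^3 + 7i^2) − (21(i+1)^3 + 7(i+1)^2) = 84i^3 - 35i^2 - 77i - 28, which is nonnegative for all i ≥ 5.
Combining, 5^(i + 1) ≥ 21(i+1)^3 + 7(i+1)^2.
Hence, by induction on r, the claim holds for every r ≥ 5.
Hence the smallest such M is 5.

M = 5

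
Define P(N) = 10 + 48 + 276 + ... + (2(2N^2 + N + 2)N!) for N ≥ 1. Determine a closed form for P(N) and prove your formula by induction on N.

P(N) = (4N + 2)(N + 1)! - 2

We claim P(N) = (4N + 2)(N + 1)! - 2 for all N ≥ 1.
Base step (N = 1): P(1) = 10, and the closed form gives 10. They agree.
Inductive step: assume the claim holds for N = j, so P(j) = (4j + 2)(j + 1)! - 2.
Then P(j+1) = P(j) + (2(2j^2 + 5j + 5)(j + 1)!) = ((4j + 2)(j + 1)! - 2) + (2(2j^2 + 5j + 5)(j + 1)!).
Simplifying, P(j+1) = (4(j+1) + 2)((j+1) + 1)! - 2,
which is the closed form with N = j+1.
By the principle of mathematical induction, the result holds for all N ≥ 1.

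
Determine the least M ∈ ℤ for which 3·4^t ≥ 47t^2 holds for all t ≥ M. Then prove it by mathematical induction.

At t = 3: 192 < 423, so the inequality fails and M ≥ 4. We prove 3·4^t ≥ 47t^2 for all t ≥ 4.
Base step (t = 4): 3·4^t = 768 and 47t^2 = 752, so 768 ≥ 752.
Inductive step: assume the claim holds for t = p, so 3·4^p ≥ 47p^2.
Then 3·4^(p + 1) = 4·(3·4^p) ≥ 4·(47p^2).
Also, for p ≥ 4 we have 4·(47p^2) ≥ 47(p+1)^2, since 4 ≥ (1 + 1/p)^2 for all p ≥ 4.
Combining, 3·4^(p + 1) ≥ 47(p+1)^2.
Hence, by induction on t, the claim holds for every t ≥ 4.
Hence the smallest such M is 4.

M = 4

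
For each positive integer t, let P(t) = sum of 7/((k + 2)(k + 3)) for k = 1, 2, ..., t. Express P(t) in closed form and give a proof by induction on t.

We claim P(t) = 7t/(3(t + 3)) for all t ≥ 1.
For the base case t = 1: P(1) = 7/12, and the closed form gives 7/12. They agree.
Inductive step: suppose the statement holds for some k ≥ 1, so P(k) = 7k/(3(k + 3)).
Then P(k+1) = P(k) + (7/((k + 3)(k + 4))) = (7k/(3(k + 3))) + (7/((k + 3)(k + 4))).
Simplifying, P(k+1) = 7(k + 1)/(3(k + 4)) = 7(k+1)/(3((k+1) + 3)),
which is the closed form with t = k+1.
By induction, the statement is established for all t ≥ 1.

P(t) = 7t/(3(t + 3))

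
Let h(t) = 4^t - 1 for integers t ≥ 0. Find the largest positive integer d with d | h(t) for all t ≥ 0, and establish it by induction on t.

d = 3

Computing the first values: h(0) = 0 and h(1) = 3; gcd(0, 3) = 3, so d ≤ 3.
We prove 3 | 4^t - 1 for all t ≥ 0 by induction on t.
Base case (t = 0): h(0) = 0 = 3·(0), so 3 | h(0).
Inductive step: assume the claim holds for t = r, i.e. 3 | h(r). Then
h(r+1) = 4^(r+1) - 1 = 4·(4^r - 1) + 3 = 4·h(r) + 3. The first term is divisible by 3 by the inductive hypothesis, and 3 is divisible by 3. Hence 3 | h(r+1).
This completes the induction.
Therefore the largest such d is 3.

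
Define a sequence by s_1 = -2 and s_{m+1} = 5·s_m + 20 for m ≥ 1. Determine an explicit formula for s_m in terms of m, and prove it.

Computing the first terms: s_1 = -2, s_2 = 10, s_3 = 70. This suggests s_m = 3·5^(m - 1) - 5.
When m = 1: the formula gives -2 = -2 = s_1.
Inductive step: assume the claim holds for m = k, so s_k = 3·5^(k - 1) - 5.
Then s_{k+1} = 5·s_k + 20 = 5·(3·5^(k - 1) - 5) + 20 = 3·5^k - 5 = 3·5^((k+1) - 1) - 5,
which is the claimed formula at m = k+1.
Hence, by induction on m, the claim holds for every m ≥ 1.

s_m = 3·5^(m - 1) - 5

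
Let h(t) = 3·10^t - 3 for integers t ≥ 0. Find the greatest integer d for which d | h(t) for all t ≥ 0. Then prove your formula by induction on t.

Computing the first values: h(0) = 0 and h(1) = 27; gcd(0, 27) = 27, so d ≤ 27.
We prove 27 | 3·10^t - 3 for all t ≥ 0 by induction on t.
For the base case t = 0: h(0) = 0 = 27·(0), so 27 | h(0).
Inductive step: assume the claim holds for t = p, i.e. 27 | h(p). Then
h(p+1) = 3·10^(p+1) - 3 = 10·(3·10^p - 3) + 27 = 10·h(p) + 27. The first term is divisible by 27 by the inductive hypothesis, and 27 is divisible by 27. Hence 27 | h(p+1).
By the principle of mathematical induction, the result holds for all t ≥ 0.
Therefore the largest such d is 27.

d = 27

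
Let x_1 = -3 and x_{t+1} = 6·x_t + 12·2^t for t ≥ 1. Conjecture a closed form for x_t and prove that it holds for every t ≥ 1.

x_t = -3·2^t + 3·6^(t - 1)

Computing the first terms: x_1 = -3, x_2 = 6, x_3 = 84. This suggests x_t = -3·2^t + 3·6^(t - 1).
Base case (t = 1): the formula gives -3 = -3 = x_1.
Suppose the result is true for t = j, so x_j = -3·2^j + 3·6^(j - 1).
Then x_{j+1} = 6·x_j + 12·2^j = 6·(-3·2^j + 3·6^(j - 1)) + 12·2^j = -3·2^(j + 1) + 3·6^j = -3·2^(j+1) + 3·6^((j+1) - 1),
which is the claimed formula at t = j+1.
This completes the induction.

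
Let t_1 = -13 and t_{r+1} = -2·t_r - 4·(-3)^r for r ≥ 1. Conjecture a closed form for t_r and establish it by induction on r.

Computing the first terms: t_1 = -13, t_2 = 38, t_3 = -112. This suggests t_r = -(-2)^(r - 1) + 4(-3)^r.
Base step (r = 1): the formula gives -13 = -13 = t_1.
Suppose the result is true for r = p, so t_p = -(-2)^(p - 1) + 4(-3)^p.
Then t_{p+1} = -2·t_p - 4·(-3)^p = -2·(-(-2)^(p - 1) + 4(-3)^p) - 4·(-3)^p = -(-2)^p + 4(-3)^(p + 1) = -(-2)^((p+1) - 1) + 4(-3)^(p+1),
which is the claimed formula at r = p+1.
Hence, by induction on r, the claim holds for every r ≥ 1.

t_r = -(-2)^(r - 1) + 4(-3)^r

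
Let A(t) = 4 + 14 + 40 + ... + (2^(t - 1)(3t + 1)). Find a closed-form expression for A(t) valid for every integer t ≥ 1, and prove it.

We claim A(t) = 2^t(3t - 2) + 2 for all t ≥ 1.
Base case (t = 1): A(1) = 4, and the closed form gives 4. They agree.
For the inductive step, assume it holds for an arbitrary k ≥ 1, so A(k) = 2^k(3k - 2) + 2.
Then A(k+1) = A(k) + (2^k(3k + 4)) = (2^k(3k - 2) + 2) + (2^k(3k + 4)).
Simplifying, A(k+1) = 6·2^k·k + 2·2^k + 2 = 2^(k+1)(3(k+1) - 2) + 2,
which is the closed form with t = k+1.
Hence, by induction on t, the claim holds for every t ≥ 1.

A(t) = 2^t(3t - 2) + 2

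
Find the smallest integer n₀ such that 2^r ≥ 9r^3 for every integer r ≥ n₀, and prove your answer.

At r = 14: 16384 < 24696, so the inequality fails and n₀ ≥ 15. We prove 2^r ≥ 9r^3 for all r ≥ 15.
Base case (r = 15): 2^r = 32768 and 9r^3 = 30375, so 32768 ≥ 30375.
Suppose the result is true for r = k, so 2^k ≥ 9k^3.
Then 2^(k + 1) = 2·(2^k) ≥ 2·(9k^3).
Also, for k ≥ 15 we have 2·(9k^3) ≥ 9(k+1)^3, since 2 ≥ (1 + 1/k)^3 for all k ≥ 15.
Combining, 2^(k + 1) ≥ 9(k+1)^3.
By the principle of mathematical induction, the result holds for all r ≥ 15.
Hence the smallest such n₀ is 15.

n₀ = 15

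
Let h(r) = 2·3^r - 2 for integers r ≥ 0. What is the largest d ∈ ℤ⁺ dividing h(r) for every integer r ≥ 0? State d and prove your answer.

Computing the first values: h(0) = 0 and h(1) = 4; gcd(0, 4) = 4, so d ≤ 4.
We prove 4 | 2·3^r - 2 for all r ≥ 0 by induction on r.
Base step (r = 0): h(0) = 0 = 4·(0), so 4 | h(0).
Inductive step: suppose the statement holds for some k ≥ 0, i.e. 4 | h(k). Then
h(k+1) = 2·3^(k+1) - 2 = 3·(2·3^k - 2) + 4 = 3·h(k) + 4. The first term is divisible by 4 by the inductive hypothesis, and 4 is divisible by 4. Hence 4 | h(k+1).
Hence, by induction on r, the claim holds for every r ≥ 0.
Therefore the largest such d is 4.

d = 4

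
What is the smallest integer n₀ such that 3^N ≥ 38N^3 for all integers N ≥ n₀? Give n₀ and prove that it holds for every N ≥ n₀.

n₀ = 10

At N = 9: 19683 < 27702, so the inequality fails and n₀ ≥ 10. We prove 3^N ≥ 38N^3 for all N ≥ 10.
Base case (N = 10): 3^N = 59049 and 38N^3 = 38000, so 59049 ≥ 38000.
Suppose the result is true for N = p, so 3^p ≥ 38p^3.
Then 3^(p + 1) = 3·(3^p) ≥ 3·(38p^3).
Also, for p ≥ 10 we have 3·(38p^3) ≥ 38(p+1)^3, since 3 ≥ (1 + 1/p)^3 for all p ≥ 10.
Combining, 3^(p + 1) ≥ 38(p+1)^3.
This completes the induction.
Hence the smallest such n₀ is 10.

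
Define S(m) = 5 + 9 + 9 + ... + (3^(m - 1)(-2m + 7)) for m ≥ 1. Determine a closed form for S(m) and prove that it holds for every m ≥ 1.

We claim S(m) = 3^m(-m + 4) - 4 for all m ≥ 1.
Base step (m = 1): S(1) = 5, and the closed form gives 5. They agree.
Inductive step: suppose the statement holds for some j ≥ 1, so S(j) = 3^j(-j + 4) - 4.
Then S(j+1) = S(j) + (3^j(-2j + 5)) = (3^j(-j + 4) - 4) + (3^j(-2j + 5)).
Simplifying, S(j+1) = -3^(j + 1)j + 3^(j + 2) - 4 = 3^(j+1)(-(j+1) + 4) - 4,
which is the closed form with m = j+1.
Hence, by induction on m, the claim holds for every m ≥ 1.

S(m) = 3^m(-m + 4) - 4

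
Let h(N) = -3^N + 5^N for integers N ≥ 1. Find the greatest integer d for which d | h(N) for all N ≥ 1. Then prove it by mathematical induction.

Computing the first values: h(1) = 2 and h(2) = 16; gcd(2, 16) = 2, so d ≤ 2.
We prove 2 | -3^N + 5^N for all N ≥ 1 by induction on N.
For the base case N = 1: h(1) = 2 = 2·(1), so 2 | h(1).
Inductive step: suppose the statement holds for some j ≥ 1, i.e. 2 | h(j). Then
5^{j+1} − 3^{j+1} = 5·5^j − 3·3^j = 5·(5^j − 3^j) + (2)·3^j. The first term is divisible by 2 by the inductive hypothesis, and the second term (2)·3^j is divisible by 2 since 2 | 2. Hence 2 | h(j+1).
Hence, by induction on N, the claim holds for every N ≥ 1.
Therefore the largest such d is 2.

d = 2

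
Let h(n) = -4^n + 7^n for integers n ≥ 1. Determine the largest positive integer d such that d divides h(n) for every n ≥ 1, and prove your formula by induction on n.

d = 3

Computing the first values: h(1) = 3 and h(2) = 33; gcd(3, 33) = 3, so d ≤ 3.
We prove 3 | -4^n + 7^n for all n ≥ 1 by induction on n.
For the base case n = 1: h(1) = 3 = 3·(1), so 3 | h(1).
Suppose the result is true for n = m, i.e. 3 | h(m). Then
7^{m+1} − 4^{m+1} = 7·7^m − 4·4^m = 7·(7^m − 4^m) + (3)·4^m. The first term is divisible by 3 by the inductive hypothesis, and the second term (3)·4^m is divisible by 3 since 3 | 3. Hence 3 | h(m+1).
Hence, by induction on n, the claim holds for every n ≥ 1.
Therefore the largest such d is 3.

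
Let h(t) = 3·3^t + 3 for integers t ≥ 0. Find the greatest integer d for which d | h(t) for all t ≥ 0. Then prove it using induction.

d = 6

Computing the first values: h(0) = 6 and h(1) = 12; gcd(6, 12) = 6, so d ≤ 6.
We prove 6 | 3·3^t + 3 for all t ≥ 0 by induction on t.
Base case (t = 0): h(0) = 6 = 6·(1), so 6 | h(0).
Inductive step: suppose the statement holds for some m ≥ 0, i.e. 6 | h(m). Then
h(m+1) = 3·3^(m+1) + 3 = 3·(3·3^m + 3) - 6 = 3·h(m) - 6. The first term is divisible by 6 by the inductive hypothesis, and -6 is divisible by 6. Hence 6 | h(m+1).
By the principle of mathematical induction, the result holds for all t ≥ 0.
Therefore the largest such d is 6.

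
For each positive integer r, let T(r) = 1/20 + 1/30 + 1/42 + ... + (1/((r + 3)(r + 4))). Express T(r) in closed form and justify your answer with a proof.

We claim T(r) = r/(4(r + 4)) for all r ≥ 1.
Base case (r = 1): T(1) = 1/20, and the closed form gives 1/20. They agree.
Inductive step: assume the claim holds for r = k, so T(k) = k/(4(k + 4)).
Then T(k+1) = T(k) + (1/((k + 4)(k + 5))) = (k/(4(k + 4))) + (1/((k + 4)(k + 5))).
Simplifying, T(k+1) = (k + 1)/(4(k + 5)) = (k+1)/(4((k+1) + 4)),
which is the closed form with r = k+1.
This completes the induction.

T(r) = r/(4(r + 4))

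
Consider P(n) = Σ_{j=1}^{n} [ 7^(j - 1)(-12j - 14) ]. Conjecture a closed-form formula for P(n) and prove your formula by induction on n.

P(n) = -2·7^n(n + 1) + 2

We claim P(n) = -2·7^n(n + 1) + 2 for all n ≥ 1.
Base step (n = 1): P(1) = -26, and the closed form gives -26. They agree.
For the inductive step, assume it holds for an arbitrary j ≥ 1, so P(j) = -2·7^j(j + 1) + 2.
Then P(j+1) = P(j) + (7^j(-12j - 26)) = (-2·7^j(j + 1) + 2) + (7^j(-12j - 26)).
Simplifying, P(j+1) = -14·7^j·j - 28·7^j + 2 = -2·7^(j+1)((j+1) + 1) + 2,
which is the closed form with n = j+1.
Hence, by induction on n, the claim holds for every n ≥ 1.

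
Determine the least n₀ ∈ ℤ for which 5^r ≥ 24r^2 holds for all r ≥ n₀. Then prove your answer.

n₀ = 4

At r = 3: 125 < 216, so the inequality fails and n₀ ≥ 4. We prove 5^r ≥ 24r^2 for all r ≥ 4.
When r = 4: 5^r = 625 and 24r^2 = 384, so 625 ≥ 384.
Inductive step: assume the claim holds for r = k, so 5^k ≥ 24k^2.
Then 5^(k + 1) = 5·(5^k) ≥ 5·(24k^2).
Also, for k ≥ 4 we have 5·(24k^2) ≥ 24(k+1)^2, since 5 ≥ (1 + 1/k)^2 for all k ≥ 4.
Combining, 5^(k + 1) ≥ 24(k+1)^2.
By induction, the statement is established for all r ≥ 4.
Hence the smallest such n₀ is 4.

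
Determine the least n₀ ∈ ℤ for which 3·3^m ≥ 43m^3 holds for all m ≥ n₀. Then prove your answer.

At m = 8: 19683 < 22016, so the inequality fails and n₀ ≥ 9. We prove 3·3^m ≥ 43m^3 for all m ≥ 9.
When m = 9: 3·3^m = 59049 and 43m^3 = 31347, so 59049 ≥ 31347.
Inductive step: suppose the statement holds for some i ≥ 9, so 3·3^i ≥ 43i^3.
Then 3·3^(i + 1) = 3·(3·3^i) ≥ 3·(43i^3).
Also, for i ≥ 9 we have 3·(43i^3) ≥ 43(i+1)^3, since 3 ≥ (1 + 1/i)^3 for all i ≥ 9.
Combining, 3·3^(i + 1) ≥ 43(i+1)^3.
By the principle of mathematical induction, the result holds for all m ≥ 9.
Hence the smallest such n₀ is 9.

n₀ = 9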